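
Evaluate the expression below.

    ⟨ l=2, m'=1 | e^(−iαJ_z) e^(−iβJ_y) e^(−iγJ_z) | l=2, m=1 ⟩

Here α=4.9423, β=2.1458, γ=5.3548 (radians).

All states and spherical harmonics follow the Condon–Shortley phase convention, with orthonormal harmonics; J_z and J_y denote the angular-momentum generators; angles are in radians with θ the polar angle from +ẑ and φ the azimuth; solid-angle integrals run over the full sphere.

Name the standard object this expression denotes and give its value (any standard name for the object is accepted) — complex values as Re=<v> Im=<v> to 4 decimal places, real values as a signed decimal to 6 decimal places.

This is a Wigner D-matrix element — the rotation-matrix element ⟨l m'| R(α,β,γ) |l m⟩ in the angular-momentum basis.
Split into d^2_{1,1}(β=2.1458) × two z-phases.
c=cos(2.145800/2)=0.477578, s=sin(2.145800/2)=0.878589; N=√[6·1·6·1]=6.000000
The bounds max(0,m−m')=0 and min(l+m,l−m')=1 give 2 terms
  k=0: (−1)^0·6.0000/(6)·0.4776^4·0.8786^0 = +0.052021
  k=1: (−1)^1·6.0000/(2)·0.4776^2·0.8786^2 = -0.528180
d^2_{1,1}(2.1458) = +0.052021 -0.528180 = -0.476159
Phases: e^{-i·(1)·4.9423}=+0.227891+0.973687i, e^{-i·(1)·5.3548}=+0.599128+0.800654i ⇒ D=+0.306194-0.364654i

Wigner D-matrix element, Re=0.3062 Im=-0.3647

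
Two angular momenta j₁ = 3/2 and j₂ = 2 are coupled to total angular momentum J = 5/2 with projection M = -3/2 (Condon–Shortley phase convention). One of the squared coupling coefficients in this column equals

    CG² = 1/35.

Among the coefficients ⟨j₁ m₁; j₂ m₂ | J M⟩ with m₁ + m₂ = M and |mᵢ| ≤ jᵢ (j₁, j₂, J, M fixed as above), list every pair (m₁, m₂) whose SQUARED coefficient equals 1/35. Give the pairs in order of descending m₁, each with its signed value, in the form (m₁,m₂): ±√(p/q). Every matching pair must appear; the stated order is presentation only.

Admissible pairs with m₁+m₂ = M = -3/2: (-3/2,0), (-1/2,-1), (1/2,-2)
  (m₁,m₂)=(1/2,-2): CG² = 16/35, CG = +√(16/35)
  (m₁,m₂)=(-1/2,-1): CG² = 1/35, CG = +√(1/35)   ← matches the target
  (m₁,m₂)=(-3/2,0): CG² = 18/35, CG = −√(18/35)
Pairs with CG² = 1/35: (-1/2,-1): +√(1/35)

(-1/2,-1): +√(1/35)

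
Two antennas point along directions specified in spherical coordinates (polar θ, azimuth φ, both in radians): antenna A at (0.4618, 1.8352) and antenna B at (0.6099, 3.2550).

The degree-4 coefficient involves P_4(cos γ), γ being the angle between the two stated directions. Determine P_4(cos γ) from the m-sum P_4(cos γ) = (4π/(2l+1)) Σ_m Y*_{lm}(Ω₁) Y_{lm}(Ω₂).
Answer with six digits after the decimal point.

Term-by-term m-sum for l=4 (normalisation 4π/9 = 1.396263):
  m=-4: (+0.008563+0.015194i) × (+0.042816-0.020875i) = +0.000684+0.000472i  (running Σ = +0.000684+0.000472i)
  m=-3: (+0.070633-0.069538i) × (-0.181756+0.064339i) = -0.008364+0.017183i  (running Σ = -0.007680+0.017655i)
  m=-2: (-0.264355-0.154467i) × (+0.396045-0.091402i) = -0.118815-0.037013i  (running Σ = -0.126495-0.019358i)
  m=-1: (-0.128731+0.475475i) × (-0.375936+0.042818i) = +0.028036-0.184260i  (running Σ = -0.098459-0.203618i)
  m=0: (+0.152168-0.000000i) × (-0.143443+0.000000i) = -0.021827+0.000000i  (running Σ = -0.120287-0.203618i)
  m=1: (+0.128731+0.475475i) × (+0.375936+0.042818i) = +0.028036+0.184260i  (running Σ = -0.092251-0.019358i)
  m=2: (-0.264355+0.154467i) × (+0.396045+0.091402i) = -0.118815+0.037013i  (running Σ = -0.211066+0.017655i)
  m=3: (-0.070633-0.069538i) × (+0.181756+0.064339i) = -0.008364-0.017183i  (running Σ = -0.219430+0.000472i)
  m=4: (+0.008563-0.015194i) × (+0.042816+0.020875i) = +0.000684-0.000472i  (running Σ = -0.218746-0.000000i)
Accumulated sum -0.218746-0.000000i; after 4π/(2l+1) scaling, -0.305427-0.000000i ⇒ P_4 = -0.305427

-0.305427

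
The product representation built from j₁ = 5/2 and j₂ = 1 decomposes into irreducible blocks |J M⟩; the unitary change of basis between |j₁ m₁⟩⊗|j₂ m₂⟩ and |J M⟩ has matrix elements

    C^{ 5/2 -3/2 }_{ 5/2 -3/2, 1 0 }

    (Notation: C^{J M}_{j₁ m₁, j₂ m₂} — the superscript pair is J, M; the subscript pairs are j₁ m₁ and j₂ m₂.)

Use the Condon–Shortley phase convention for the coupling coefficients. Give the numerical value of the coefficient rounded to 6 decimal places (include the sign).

−√(9/35) = -0.507093

triangle: 1!·4!·1!/7! = 24/5040
(j±m)!: 1!·4!·1!·1!·1!·4! = 576
prefactor² = (2J+1)·Δ·N² = 576/35
  k=0: +1/(0!·1!·4!·1!·0!·0!) = 1/24
  k=1: −1/(1!·0!·3!·0!·1!·1!) = -1/6
Σ = -1/8  ⇒  CG² = 576/35·(-1/8)² = 9/35
CG = −√(9/35) = -0.507093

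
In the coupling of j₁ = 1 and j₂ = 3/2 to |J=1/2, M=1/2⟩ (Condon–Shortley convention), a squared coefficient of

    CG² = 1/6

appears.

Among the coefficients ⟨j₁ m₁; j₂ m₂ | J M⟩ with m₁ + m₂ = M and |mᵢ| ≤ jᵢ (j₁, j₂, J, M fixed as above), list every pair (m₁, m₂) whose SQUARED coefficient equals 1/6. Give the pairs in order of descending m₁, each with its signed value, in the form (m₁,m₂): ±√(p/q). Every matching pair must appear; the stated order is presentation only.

(1,-1/2): +√(1/6)

Admissible pairs with m₁+m₂ = M = 1/2: (-1,3/2), (0,1/2), (1,-1/2)
  (m₁,m₂)=(1,-1/2): CG² = 1/6, CG = +√(1/6)   ← matches the target
  (m₁,m₂)=(0,1/2): CG² = 1/3, CG = −√(1/3)
  (m₁,m₂)=(-1,3/2): CG² = 1/2, CG = +√(1/2)
Pairs with CG² = 1/6: (1,-1/2): +√(1/6)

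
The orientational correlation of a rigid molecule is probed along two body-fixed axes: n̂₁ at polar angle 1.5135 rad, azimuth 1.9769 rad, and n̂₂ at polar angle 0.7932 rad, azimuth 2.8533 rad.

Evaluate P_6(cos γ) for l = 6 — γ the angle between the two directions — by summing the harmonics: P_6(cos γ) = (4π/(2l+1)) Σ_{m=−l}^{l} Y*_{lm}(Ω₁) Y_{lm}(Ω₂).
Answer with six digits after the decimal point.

0.325667

Term-by-term m-sum for l=6 (normalisation 4π/13 = 0.966644):
  term(m=-6) = (0.015713, 0.025859)   from Y*(Ω₁)=(0.364324, -0.309974), Y(Ω₂)=(-0.010013, 0.062459)
  term(m=-5) = (-0.006652, 0.019396)   from Y*(Ω₁)=(-0.085178, -0.042172), Y(Ω₂)=(-0.027824, -0.213932)
  term(m=-4) = (0.129659, -0.049398)   from Y*(Ω₁)=(0.018310, -0.341169), Y(Ω₂)=(0.164713, 0.371204)
  term(m=-3) = (0.038281, 0.021533)   from Y*(Ω₁)=(-0.103253, 0.037981), Y(Ω₂)=(-0.258993, -0.303820)
  term(m=-2) = (-0.001235, -0.006709)   from Y*(Ω₁)=(-0.210208, -0.221793), Y(Ω₂)=(0.018716, 0.012171)
  term(m=-1) = (-0.026956, 0.032369)   from Y*(Ω₁)=(-0.045609, 0.106066), Y(Ω₂)=(0.349785, 0.103730)
  term(m=+0) = (0.039283, 0.000000)   from Y*(Ω₁)=(-0.296172, -0.000000), Y(Ω₂)=(-0.132636, 0.000000)
  term(m=+1) = (-0.026956, -0.032369)   from Y*(Ω₁)=(0.045609, 0.106066), Y(Ω₂)=(-0.349785, 0.103730)
  term(m=+2) = (-0.001235, 0.006709)   from Y*(Ω₁)=(-0.210208, 0.221793), Y(Ω₂)=(0.018716, -0.012171)
  term(m=+3) = (0.038281, -0.021533)   from Y*(Ω₁)=(0.103253, 0.037981), Y(Ω₂)=(0.258993, -0.303820)
  term(m=+4) = (0.129659, 0.049398)   from Y*(Ω₁)=(0.018310, 0.341169), Y(Ω₂)=(0.164713, -0.371204)
  term(m=+5) = (-0.006652, -0.019396)   from Y*(Ω₁)=(0.085178, -0.042172), Y(Ω₂)=(0.027824, -0.213932)
  term(m=+6) = (0.015713, -0.025859)   from Y*(Ω₁)=(0.364324, 0.309974), Y(Ω₂)=(-0.010013, -0.062459)
Total Σ_m = (0.336904, -0.000000). Multiply by 0.966644: (0.325667, -0.000000). P_6(cos γ) = 0.325667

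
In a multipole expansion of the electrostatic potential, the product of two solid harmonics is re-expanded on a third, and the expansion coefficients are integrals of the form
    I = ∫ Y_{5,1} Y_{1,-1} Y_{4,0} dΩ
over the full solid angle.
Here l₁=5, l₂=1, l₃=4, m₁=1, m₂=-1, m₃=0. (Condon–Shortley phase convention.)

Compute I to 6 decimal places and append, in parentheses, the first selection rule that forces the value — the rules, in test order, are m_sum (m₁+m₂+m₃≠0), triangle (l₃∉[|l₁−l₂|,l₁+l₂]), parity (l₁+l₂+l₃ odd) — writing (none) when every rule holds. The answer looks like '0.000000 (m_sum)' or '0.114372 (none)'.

-0.190188 (none)

Checks pass: Σm=0; 10 even; l₃=4∈[4,6].
(2·5+1)(2·1+1)(2·4+1) = 297
Δ: 2! 8! 0! / 11! → 1/495
sum: t=1:−1/576 = -1/576
3j²(5 1 4; 0 0 0) = Δ·Π!·Σ² = 5/99  (sign -1)
sum: t=0:+1/1152 = 1/1152
3j²(5 1 4; 1 -1 0) = Δ·Π!·Σ² = 1/33  (sign +1)
combine: 4πI² = 297·5/99·1/33 = 5/11
take √, sign -1: I = -0.19018827
No selection rule forces the value: the integral is nonzero (none).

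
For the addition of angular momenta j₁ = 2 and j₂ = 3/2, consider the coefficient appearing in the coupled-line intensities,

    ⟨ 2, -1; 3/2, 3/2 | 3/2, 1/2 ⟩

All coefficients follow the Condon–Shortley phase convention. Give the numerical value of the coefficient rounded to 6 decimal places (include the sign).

+0.632456  (= +√(2/5))

triangle: 2!·2!·1!/6! = 4/720
(j±m)!: 1!·3!·3!·0!·2!·1! = 72
prefactor² = (2J+1)·Δ·N² = 8/5
  k=2: +1/(2!·0!·1!·1!·1!·0!) = 1/2
Σ = 1/2  ⇒  CG² = 8/5·(1/2)² = 2/5
CG = +√(2/5) = +0.632456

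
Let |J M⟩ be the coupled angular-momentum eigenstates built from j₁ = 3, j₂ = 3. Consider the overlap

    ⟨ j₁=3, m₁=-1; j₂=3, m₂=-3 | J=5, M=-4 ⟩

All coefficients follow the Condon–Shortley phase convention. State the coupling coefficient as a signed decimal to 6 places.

+0.707107

√[11·1!5!5!/12! · 2!4!0!6!1!9!] = √(4147200)
  +(−1)^0/∏(0,1,4,0,1,5)! = 1/2880  (running 1/2880)
⟨..|..⟩ = √(4147200)·(1/2880) = +0.707107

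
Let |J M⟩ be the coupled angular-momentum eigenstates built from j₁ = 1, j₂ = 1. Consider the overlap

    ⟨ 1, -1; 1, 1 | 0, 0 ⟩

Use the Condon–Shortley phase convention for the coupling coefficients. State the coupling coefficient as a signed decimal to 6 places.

triangle: 2!×0!×0!/3! = 2/6
(j±m)!: 0!×2!×2!×0!×0!×0! = 4
prefactor² = (2J+1)×Δ×N² = 4/3
  k=2: +1/(2!×0!×0!×0!×0!×0!) = 1/2
Σ = 1/2  ⇒  CG² = 4/3×(1/2)² = 1/3
CG = +√(1/3) = +0.577350

+0.577350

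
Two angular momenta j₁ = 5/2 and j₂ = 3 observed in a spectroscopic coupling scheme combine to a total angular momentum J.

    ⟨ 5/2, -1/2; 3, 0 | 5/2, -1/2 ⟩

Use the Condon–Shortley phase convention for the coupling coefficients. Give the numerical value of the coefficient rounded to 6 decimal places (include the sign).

+√(8/105) = +0.276026

j₁+j₂−J=3  J+j₁−j₂=2  J−j₁+j₂=3  j₁+j₂+J+1=9
(j₁±m₁, j₂±m₂, J±M) = (2,3,3,3,2,3)
P² = 216/35
sum k=1..3:
  [1] −1/8 = -1/8
  [2] +1/4 = 1/4
  [3] −1/72 = -1/72
S = 1/9
C² = P²·S² = 8/105 ; C = +0.276026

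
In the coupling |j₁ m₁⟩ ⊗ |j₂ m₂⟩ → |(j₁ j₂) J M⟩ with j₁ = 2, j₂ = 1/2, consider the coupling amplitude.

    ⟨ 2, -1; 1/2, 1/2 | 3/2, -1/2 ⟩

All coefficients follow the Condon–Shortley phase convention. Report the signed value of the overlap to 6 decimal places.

−√(3/5) = -0.774597

triangle: 1!·3!·0!/5! = 6/120
(j±m)!: 1!·3!·1!·0!·1!·2! = 12
prefactor² = (2J+1)·Δ·N² = 12/5
  k=1: −1/(1!·0!·2!·0!·1!·0!) = -1/2
Σ = -1/2  ⇒  CG² = 12/5·(-1/2)² = 3/5
CG = −√(3/5) = -0.774597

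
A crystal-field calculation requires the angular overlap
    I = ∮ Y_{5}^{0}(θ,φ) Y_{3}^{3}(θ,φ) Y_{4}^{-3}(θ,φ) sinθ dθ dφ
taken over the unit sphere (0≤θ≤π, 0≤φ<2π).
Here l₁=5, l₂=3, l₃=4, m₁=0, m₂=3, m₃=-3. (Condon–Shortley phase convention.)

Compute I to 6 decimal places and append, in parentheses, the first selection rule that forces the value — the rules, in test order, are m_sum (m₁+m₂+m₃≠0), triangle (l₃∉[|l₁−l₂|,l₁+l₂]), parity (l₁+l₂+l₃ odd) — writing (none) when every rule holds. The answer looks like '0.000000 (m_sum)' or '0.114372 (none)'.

Rules hold: Σm=0, L=12 even, 2≤4≤8.
N = 11·7·9 = 693
Δ = 4!·6!·2!/13! = 1/180180
Racah Σ t=1..3: t=1:−1/576 t=2:+1/144 t=3:−1/576 = 1/288
⇒ 3j(5 3 4; 0 0 0)² = 20/1001, sgn +1
Racah Σ t=4..4: t=4:+1/5760 = 1/5760
⇒ 3j(5 3 4; 0 3 -3)² = 5/572, sgn -1
4πI² = N·(3j₀)²·(3jₘ)² = 225/1859
I = -1·√(0.121033/4π) = -0.09814013
No selection rule forces the value: the integral is nonzero (none).

-0.098140 (none)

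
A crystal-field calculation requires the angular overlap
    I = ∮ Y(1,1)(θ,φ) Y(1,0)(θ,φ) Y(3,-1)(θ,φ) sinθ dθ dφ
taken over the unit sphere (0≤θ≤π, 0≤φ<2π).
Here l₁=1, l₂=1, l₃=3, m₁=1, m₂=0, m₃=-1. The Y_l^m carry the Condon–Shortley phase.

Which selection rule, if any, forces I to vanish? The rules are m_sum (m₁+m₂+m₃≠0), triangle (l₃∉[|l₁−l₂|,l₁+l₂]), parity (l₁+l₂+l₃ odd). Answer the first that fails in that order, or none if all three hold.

triangle

m₁+m₂+m₃ = 1 + 0 − 1 = 0  ✓
triangle: need |l₁−l₂| ≤ l₃ ≤ l₁+l₂ = [0,2]; l₃=3 is outside  ✗
parity: l₁+l₂+l₃ = 5 is odd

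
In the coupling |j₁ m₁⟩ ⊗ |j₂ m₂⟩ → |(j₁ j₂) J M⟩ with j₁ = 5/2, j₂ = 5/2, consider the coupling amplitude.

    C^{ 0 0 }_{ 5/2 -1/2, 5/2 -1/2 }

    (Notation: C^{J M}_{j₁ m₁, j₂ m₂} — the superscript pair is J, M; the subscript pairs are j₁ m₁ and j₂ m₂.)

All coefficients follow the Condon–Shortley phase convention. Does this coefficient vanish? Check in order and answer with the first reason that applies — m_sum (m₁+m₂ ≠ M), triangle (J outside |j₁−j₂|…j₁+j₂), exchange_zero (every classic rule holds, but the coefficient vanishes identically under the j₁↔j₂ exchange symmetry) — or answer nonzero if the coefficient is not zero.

m-sum: m₁+m₂ = -1/2+(-1/2) = -1, M = 0  ✗ ⇒ coefficient is 0

m_sum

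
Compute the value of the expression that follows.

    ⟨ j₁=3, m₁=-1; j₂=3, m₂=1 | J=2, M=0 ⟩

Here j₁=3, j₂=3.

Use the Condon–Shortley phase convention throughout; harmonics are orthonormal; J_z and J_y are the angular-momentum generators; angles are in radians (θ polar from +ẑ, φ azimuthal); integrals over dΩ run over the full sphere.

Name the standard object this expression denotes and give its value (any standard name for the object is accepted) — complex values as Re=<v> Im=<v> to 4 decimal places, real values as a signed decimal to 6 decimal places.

Clebsch–Gordan coefficient, −√(3/28) ≈ -0.327327

This is a Clebsch–Gordan (vector-coupling) coefficient.
j₁+j₂−J=4  J+j₁−j₂=2  J−j₁+j₂=2  j₁+j₂+J+1=9
(j₁±m₁, j₂±m₂, J±M) = (2,4,4,2,2,2)
P² = 256/21
sum k=2..4:
  [2] +1/16 = 1/16
  [3] −1/6 = -1/6
  [4] +1/96 = 1/96
S = -3/32
C² = P²·S² = 3/28 ; C = -0.327327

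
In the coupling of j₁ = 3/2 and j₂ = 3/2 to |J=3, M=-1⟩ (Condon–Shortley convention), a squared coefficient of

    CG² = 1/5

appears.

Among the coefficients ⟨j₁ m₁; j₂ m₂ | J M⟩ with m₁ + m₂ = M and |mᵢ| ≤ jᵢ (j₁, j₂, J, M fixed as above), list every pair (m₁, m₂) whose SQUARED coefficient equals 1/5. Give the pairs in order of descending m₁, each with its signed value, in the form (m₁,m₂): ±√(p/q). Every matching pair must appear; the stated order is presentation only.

Admissible pairs with m₁+m₂ = M = -1: (-3/2,1/2), (-1/2,-1/2), (1/2,-3/2)
  (m₁,m₂)=(1/2,-3/2): CG² = 1/5, CG = +√(1/5)   ← matches the target
  (m₁,m₂)=(-1/2,-1/2): CG² = 3/5, CG = +√(3/5)
  (m₁,m₂)=(-3/2,1/2): CG² = 1/5, CG = +√(1/5)   ← matches the target
Pairs with CG² = 1/5: (1/2,-3/2): +√(1/5); (-3/2,1/2): +√(1/5)

(1/2,-3/2): +√(1/5); (-3/2,1/2): +√(1/5)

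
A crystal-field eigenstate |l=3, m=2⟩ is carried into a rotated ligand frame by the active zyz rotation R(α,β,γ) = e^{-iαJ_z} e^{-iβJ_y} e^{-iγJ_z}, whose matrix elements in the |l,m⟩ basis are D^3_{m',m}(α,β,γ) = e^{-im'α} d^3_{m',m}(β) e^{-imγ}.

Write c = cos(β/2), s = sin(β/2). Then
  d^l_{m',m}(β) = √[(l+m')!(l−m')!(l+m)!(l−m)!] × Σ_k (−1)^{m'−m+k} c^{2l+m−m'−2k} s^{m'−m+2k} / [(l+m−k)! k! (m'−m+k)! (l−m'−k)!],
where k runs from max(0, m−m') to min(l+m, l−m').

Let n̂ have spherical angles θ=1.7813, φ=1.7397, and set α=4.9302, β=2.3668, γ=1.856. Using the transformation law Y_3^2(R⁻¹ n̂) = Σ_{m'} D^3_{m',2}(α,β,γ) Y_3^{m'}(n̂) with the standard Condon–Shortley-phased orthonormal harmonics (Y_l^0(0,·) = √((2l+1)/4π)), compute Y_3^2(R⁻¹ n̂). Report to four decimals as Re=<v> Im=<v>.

Re=0.3500 Im=-0.1722

Need the full column D^3_{m',2} for m'=−3..3 at α=4.9302, β=2.3668, γ=1.8560.
cos(β/2)=0.377779, sin(β/2)=0.925896
d^3_{-3,2}: single k=5 term ⇒ +0.629686;  D = +0.052220-0.627517i
d^3_{-2,2}: k∈[4..5] ⇒ +0.524438 -0.630047 = -0.105609;  D = -0.104651+0.014191i
d^3_{-1,2}: k∈[3..4] ⇒ +0.270663 -0.812921 = -0.542258;  D = -0.187261-0.508897i
d^3_{0,2}: k∈[2..3] ⇒ +0.095639 -0.574493 = -0.478854;  D = +0.403042-0.258569i
d^3_{1,2}: k∈[1..2] ⇒ +0.022529 -0.270663 = -0.248134;  D = +0.175951+0.174962i
d^3_{2,2}: k∈[0..1] ⇒ +0.002907 -0.087306 = -0.084399;  D = -0.045172+0.071293i
d^3_{3,2}: single k=0 term ⇒ -0.017451;  D = -0.016411-0.005934i
Y_3^{m'}(θ=1.7813,φ=1.7397) and Σ D·Y over m':
  (+0.0522-0.6275i)·(+0.1894+0.3412i)  (-0.1047+0.0142i)·(+0.1927-0.0677i)  (-0.1873-0.5089i)·(+0.0415+0.2435i)  (+0.4030-0.2586i)·(+0.2169+0.0000i)  (+0.1760+0.1750i)·(-0.0415+0.2435i)  (-0.0452+0.0713i)·(+0.1927+0.0677i)  (-0.0164-0.0059i)·(-0.1894+0.3412i)
Y_3^2(R⁻¹ n̂) = +0.350041-0.172232i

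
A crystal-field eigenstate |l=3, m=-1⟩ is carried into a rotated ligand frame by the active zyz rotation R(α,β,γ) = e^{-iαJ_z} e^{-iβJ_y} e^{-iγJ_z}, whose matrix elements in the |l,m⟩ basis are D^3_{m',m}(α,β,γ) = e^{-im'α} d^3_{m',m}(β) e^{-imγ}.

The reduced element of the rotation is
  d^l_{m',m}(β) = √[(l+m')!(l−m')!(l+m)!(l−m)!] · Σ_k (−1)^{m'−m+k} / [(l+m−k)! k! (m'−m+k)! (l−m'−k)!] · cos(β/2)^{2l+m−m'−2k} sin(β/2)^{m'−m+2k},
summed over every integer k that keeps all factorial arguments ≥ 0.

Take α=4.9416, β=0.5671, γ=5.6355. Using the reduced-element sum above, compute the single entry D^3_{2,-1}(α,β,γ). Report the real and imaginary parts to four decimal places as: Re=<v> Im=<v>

Re=0.0526 Im=-0.1049

D^3_{2,-1}(4.9416,0.5671,5.6355) = e^{-i·2·4.9416}·d^3_{2,-1}(0.5671)·e^{-i·-1·5.6355}. Compute d first:
With c≡cos(β/2)=0.960068 and s≡sin(β/2)=0.279766, N=[120·1·2·24]^{1/2}=75.894664
The bounds max(0,m−m')=0 and min(l+m,l−m')=1 give 2 terms
  k=0: (−1)^3·75.8947/(12)·0.9601^3·0.2798^3 = -0.122552
  k=1: (−1)^4·75.8947/(24)·0.9601^1·0.2798^5 = +0.005203
d^3_{2,-1}(0.5671) = -0.122552 +0.005203 = -0.117349
Phases: e^{-i·(2)·4.9416}=-0.896752+0.442534i, e^{-i·(-1)·5.6355}=+0.797482-0.603342i ⇒ D=+0.052589-0.104905i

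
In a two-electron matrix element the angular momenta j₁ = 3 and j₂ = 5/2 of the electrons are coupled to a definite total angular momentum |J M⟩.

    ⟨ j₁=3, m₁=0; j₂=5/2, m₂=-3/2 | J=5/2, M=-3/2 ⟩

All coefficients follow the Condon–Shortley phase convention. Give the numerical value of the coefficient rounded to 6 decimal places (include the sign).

−√(7/30) = -0.483046

triangle: 3!·3!·2!/9! = 72/362880
(j±m)!: 3!·3!·1!·4!·1!·4! = 20736
prefactor² = (2J+1)·Δ·N² = 864/35
  k=0: +1/(0!·3!·3!·1!·0!·1!) = 1/36
  k=1: −1/(1!·2!·2!·0!·1!·2!) = -1/8
Σ = -7/72  ⇒  CG² = 864/35·(-7/72)² = 7/30
CG = −√(7/30) = -0.483046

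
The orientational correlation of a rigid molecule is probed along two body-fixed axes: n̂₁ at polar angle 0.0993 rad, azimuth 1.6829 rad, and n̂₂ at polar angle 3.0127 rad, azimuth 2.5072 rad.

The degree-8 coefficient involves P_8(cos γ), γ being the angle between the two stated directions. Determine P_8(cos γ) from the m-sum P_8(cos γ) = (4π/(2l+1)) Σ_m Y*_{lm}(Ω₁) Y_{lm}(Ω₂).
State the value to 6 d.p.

Addition theorem: P_8(cos γ) = (4π/17) Σ_m Y*_{lm}(Ω₁) Y_{lm}(Ω₂), m = −8…8:
  [-8]  conj(Y_{8,-8})(Ω₁) = 0.00000 + 0.00000j ; Y_{8,-8}(Ω₂) = 0.00000 - 0.00000j ; Δ = 0.00000 - 0.00000j
  [-7]  conj(Y_{8,-7})(Ω₁) = 0.00000 - 0.00000j ; Y_{8,-7}(Ω₂) = -0.00000 - 0.00000j ; Δ = -0.00000 - 0.00000j
  [-6]  conj(Y_{8,-6})(Ω₁) = -0.00000 - 0.00000j ; Y_{8,-6}(Ω₂) = -0.00002 - 0.00001j ; Δ = 0.00000 + 0.00000j
  [-5]  conj(Y_{8,-5})(Ω₁) = -0.00005 + 0.00008j ; Y_{8,-5}(Ω₂) = -0.00033 - 0.00001j ; Δ = 0.00000 - 0.00000j
  [-4]  conj(Y_{8,-4})(Ω₁) = 0.00115 + 0.00055j ; Y_{8,-4}(Ω₂) = -0.00291 + 0.00201j ; Δ = -0.00000 + 0.00000j
  [-3]  conj(Y_{8,-3})(Ω₁) = 0.00433 - 0.01239j ; Y_{8,-3}(Ω₂) = -0.00909 + 0.02635j ; Δ = 0.00029 + 0.00023j
  [-2]  conj(Y_{8,-2})(Ω₁) = -0.09364 - 0.02135j ; Y_{8,-2}(Ω₂) = 0.04624 + 0.14841j ; Δ = -0.00116 - 0.01488j
  [-1]  conj(Y_{8,-1})(Ω₁) = -0.05014 + 0.44535j ; Y_{8,-1}(Ω₂) = 0.44002 + 0.32380j ; Δ = -0.16626 + 0.17973j
  [+0]  conj(Y_{8,0})(Ω₁) = 0.96557 + 0.00000j ; Y_{8,0}(Ω₂) = 0.84023 + 0.00000j ; Δ = 0.81130 + 0.00000j
  [+1]  conj(Y_{8,1})(Ω₁) = 0.05014 + 0.44535j ; Y_{8,1}(Ω₂) = -0.44002 + 0.32380j ; Δ = -0.16626 - 0.17973j
  [+2]  conj(Y_{8,2})(Ω₁) = -0.09364 + 0.02135j ; Y_{8,2}(Ω₂) = 0.04624 - 0.14841j ; Δ = -0.00116 + 0.01488j
  [+3]  conj(Y_{8,3})(Ω₁) = -0.00433 - 0.01239j ; Y_{8,3}(Ω₂) = 0.00909 + 0.02635j ; Δ = 0.00029 - 0.00023j
  [+4]  conj(Y_{8,4})(Ω₁) = 0.00115 - 0.00055j ; Y_{8,4}(Ω₂) = -0.00291 - 0.00201j ; Δ = -0.00000 - 0.00000j
  [+5]  conj(Y_{8,5})(Ω₁) = 0.00005 + 0.00008j ; Y_{8,5}(Ω₂) = 0.00033 - 0.00001j ; Δ = 0.00000 + 0.00000j
  [+6]  conj(Y_{8,6})(Ω₁) = -0.00000 + 0.00000j ; Y_{8,6}(Ω₂) = -0.00002 + 0.00001j ; Δ = 0.00000 - 0.00000j
  [+7]  conj(Y_{8,7})(Ω₁) = -0.00000 - 0.00000j ; Y_{8,7}(Ω₂) = 0.00000 - 0.00000j ; Δ = -0.00000 + 0.00000j
  [+8]  conj(Y_{8,8})(Ω₁) = 0.00000 - 0.00000j ; Y_{8,8}(Ω₂) = 0.00000 + 0.00000j ; Δ = 0.00000 + 0.00000j
Total Σ_m = 0.47702 - 0.00000j. Multiply by 0.739198: 0.35261 - 0.00000j. P_8(cos γ) = 0.352611

0.352611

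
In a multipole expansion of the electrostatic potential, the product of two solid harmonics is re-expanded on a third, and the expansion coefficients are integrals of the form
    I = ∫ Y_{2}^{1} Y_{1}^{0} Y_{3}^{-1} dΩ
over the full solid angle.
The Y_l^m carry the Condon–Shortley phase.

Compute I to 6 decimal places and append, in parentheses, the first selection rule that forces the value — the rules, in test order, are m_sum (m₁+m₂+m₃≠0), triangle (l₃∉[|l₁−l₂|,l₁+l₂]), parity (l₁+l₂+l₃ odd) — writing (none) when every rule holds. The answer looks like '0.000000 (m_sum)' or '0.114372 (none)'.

Rules hold: Σm=0, L=6 even, 1≤3≤3.
N = 5·3·7 = 105
Δ = 0!·4!·2!/7! = 1/105
Racah Σ t=0..0: t=0:+1/4 = 1/4
⇒ 3j(2 1 3; 0 0 0)² = 3/35, sgn -1
Racah Σ t=0..0: t=0:+1/6 = 1/6
⇒ 3j(2 1 3; 1 0 -1)² = 8/105, sgn +1
4πI² = N·(3j₀)²·(3jₘ)² = 24/35
I = -1·√(0.685714/4π) = -0.23359668
No selection rule forces the value: the integral is nonzero (none).

-0.233597 (none)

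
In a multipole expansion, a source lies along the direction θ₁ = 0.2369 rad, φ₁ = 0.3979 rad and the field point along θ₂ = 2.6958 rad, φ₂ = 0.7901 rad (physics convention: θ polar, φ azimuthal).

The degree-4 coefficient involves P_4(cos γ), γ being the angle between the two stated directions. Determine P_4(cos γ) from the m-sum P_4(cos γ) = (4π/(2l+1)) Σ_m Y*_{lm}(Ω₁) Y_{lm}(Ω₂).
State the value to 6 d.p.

Expand P_4 via completeness: Σ_{m} conj(Y_{4,m}) at Ω₁ times Y_{4,m} at Ω₂ —
  [-4]  conj(Y_{4,-4})(Ω₁) = -0.000028+0.001342i ; Y_{4,-4}(Ω₂) = -0.015292+0.000288i ; Δ = +0.000000-0.000021i
  [-3]  conj(Y_{4,-3})(Ω₁) = +0.005791+0.014623i ; Y_{4,-3}(Ω₂) = +0.064909+0.063104i ; Δ = -0.000547+0.001315i
  [-2]  conj(Y_{4,-2})(Ω₁) = +0.072384+0.073906i ; Y_{4,-2}(Ω₂) = -0.002748-0.292201i ; Δ = +0.021396-0.021354i
  [-1]  conj(Y_{4,-1})(Ω₁) = +0.359624+0.151157i ; Y_{4,-1}(Ω₂) = -0.349547+0.352850i ; Δ = -0.179041+0.074057i
  [+0]  conj(Y_{4,0})(Ω₁) = +0.624452-0.000000i ; Y_{4,0}(Ω₂) = +0.187587+0.000000i ; Δ = +0.117139+0.000000i
  [+1]  conj(Y_{4,1})(Ω₁) = -0.359624+0.151157i ; Y_{4,1}(Ω₂) = +0.349547+0.352850i ; Δ = -0.179041-0.074057i
  [+2]  conj(Y_{4,2})(Ω₁) = +0.072384-0.073906i ; Y_{4,2}(Ω₂) = -0.002748+0.292201i ; Δ = +0.021396+0.021354i
  [+3]  conj(Y_{4,3})(Ω₁) = -0.005791+0.014623i ; Y_{4,3}(Ω₂) = -0.064909+0.063104i ; Δ = -0.000547-0.001315i
  [+4]  conj(Y_{4,4})(Ω₁) = -0.000028-0.001342i ; Y_{4,4}(Ω₂) = -0.015292-0.000288i ; Δ = +0.000000+0.000021i
Σ over m = -0.199244+0.000000i; ×(4π/9) → -0.278197+0.000000i. Real part: -0.278197

-0.278197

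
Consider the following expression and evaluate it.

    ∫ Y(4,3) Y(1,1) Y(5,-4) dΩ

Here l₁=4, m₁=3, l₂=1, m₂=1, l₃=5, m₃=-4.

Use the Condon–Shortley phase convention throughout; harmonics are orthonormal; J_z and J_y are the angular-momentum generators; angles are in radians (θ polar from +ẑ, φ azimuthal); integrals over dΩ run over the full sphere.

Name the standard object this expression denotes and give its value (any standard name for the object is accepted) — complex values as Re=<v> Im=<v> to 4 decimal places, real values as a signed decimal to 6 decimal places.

Gaunt coefficient, +0.294638

This is a Gaunt coefficient — the integral of a triple product of spherical harmonics over the sphere.
m-sum 0 ✓  L=10 even ✓  3≤5≤5 ✓
Π(2lᵢ+1) = 9×3×11 = 297
triangle coeff Δ(4,1,5) = 1/495
Σ_t [0,0]: t=0:+1/576 = 1/576
(3j)²=5/99 [(4 1 5; 0 0 0)], sign=-1
Σ_t [0,0]: t=0:+1/10080 = 1/10080
(3j)²=4/55 [(4 1 5; 3 1 -4)], sign=-1
⇒ 4πI² = 12/11
I = (+1)√(12/11/(4π)) = 0.29463840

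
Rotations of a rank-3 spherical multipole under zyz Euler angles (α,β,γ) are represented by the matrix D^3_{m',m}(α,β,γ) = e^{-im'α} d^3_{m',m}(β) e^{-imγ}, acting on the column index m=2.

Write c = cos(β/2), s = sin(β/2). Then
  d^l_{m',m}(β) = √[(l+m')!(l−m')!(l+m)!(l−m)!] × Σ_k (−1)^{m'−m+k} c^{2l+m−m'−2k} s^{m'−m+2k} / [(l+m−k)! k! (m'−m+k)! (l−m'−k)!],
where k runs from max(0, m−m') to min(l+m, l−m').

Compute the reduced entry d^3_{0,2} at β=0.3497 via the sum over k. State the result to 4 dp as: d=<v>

d=0.1510

d^3_{0,2}(β=0.3497) via the finite sum:
Half-angle: c=0.984753, s=0.173960. N=√(6·6·120·1)=65.726707
Admissible k: 2..3 (factorial args all ≥0)
  k=2: (−1)^0·65.7267/(12)·0.9848^4·0.1740^2 = +0.155873
  k=3: (−1)^1·65.7267/(12)·0.9848^2·0.1740^4 = -0.004864
d^3_{0,2}(0.3497) = +0.155873 -0.004864 = +0.151008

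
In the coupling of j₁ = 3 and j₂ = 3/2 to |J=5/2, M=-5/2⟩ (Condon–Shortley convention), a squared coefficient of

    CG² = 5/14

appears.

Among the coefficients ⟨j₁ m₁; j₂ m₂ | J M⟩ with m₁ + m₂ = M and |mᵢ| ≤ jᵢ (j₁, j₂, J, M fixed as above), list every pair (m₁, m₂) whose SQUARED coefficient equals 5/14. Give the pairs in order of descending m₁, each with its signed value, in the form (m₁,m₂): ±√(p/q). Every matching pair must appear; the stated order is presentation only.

(-2,-1/2): −√(5/14)

Admissible pairs with m₁+m₂ = M = -5/2: (-3,1/2), (-2,-1/2), (-1,-3/2)
  (m₁,m₂)=(-1,-3/2): CG² = 3/28, CG = +√(3/28)
  (m₁,m₂)=(-2,-1/2): CG² = 5/14, CG = −√(5/14)   ← matches the target
  (m₁,m₂)=(-3,1/2): CG² = 15/28, CG = +√(15/28)
Pairs with CG² = 5/14: (-2,-1/2): −√(5/14)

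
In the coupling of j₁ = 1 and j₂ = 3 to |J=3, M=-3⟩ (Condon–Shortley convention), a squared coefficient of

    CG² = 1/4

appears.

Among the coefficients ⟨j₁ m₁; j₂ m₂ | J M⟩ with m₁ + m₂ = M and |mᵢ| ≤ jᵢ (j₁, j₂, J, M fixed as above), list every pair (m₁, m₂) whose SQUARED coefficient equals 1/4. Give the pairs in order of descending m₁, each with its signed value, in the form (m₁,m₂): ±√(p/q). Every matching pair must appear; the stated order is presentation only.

Admissible pairs with m₁+m₂ = M = -3: (-1,-2), (0,-3)
  (m₁,m₂)=(0,-3): CG² = 3/4, CG = +√(3/4)
  (m₁,m₂)=(-1,-2): CG² = 1/4, CG = −√(1/4)   ← matches the target
Pairs with CG² = 1/4: (-1,-2): −√(1/4)

(-1,-2): −√(1/4)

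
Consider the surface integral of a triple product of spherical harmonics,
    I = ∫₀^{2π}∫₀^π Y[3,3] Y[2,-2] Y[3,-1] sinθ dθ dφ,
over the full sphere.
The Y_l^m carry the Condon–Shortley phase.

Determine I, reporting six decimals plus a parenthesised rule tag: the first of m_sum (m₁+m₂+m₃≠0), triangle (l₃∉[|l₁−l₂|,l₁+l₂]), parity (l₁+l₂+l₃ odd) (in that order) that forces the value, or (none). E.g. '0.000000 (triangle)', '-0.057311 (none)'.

m-sum 0 ✓  L=8 even ✓  1≤3≤5 ✓
Π(2lᵢ+1) = 7×5×7 = 245
triangle coeff Δ(3,2,3) = 1/3780
Σ_t [0,2]: t=0:+1/24 t=1:−1/4 t=2:+1/24 = -1/6
(3j)²=4/105 [(3 2 3; 0 0 0)], sign=+1
Σ_t [0,0]: t=0:+1/96 = 1/96
(3j)²=1/42 [(3 2 3; 3 -2 -1)], sign=+1
⇒ 4πI² = 2/9
I = (+1)√(2/9/(4π)) = 0.13298076
No selection rule forces the value: the integral is nonzero (none).

0.132981 (none)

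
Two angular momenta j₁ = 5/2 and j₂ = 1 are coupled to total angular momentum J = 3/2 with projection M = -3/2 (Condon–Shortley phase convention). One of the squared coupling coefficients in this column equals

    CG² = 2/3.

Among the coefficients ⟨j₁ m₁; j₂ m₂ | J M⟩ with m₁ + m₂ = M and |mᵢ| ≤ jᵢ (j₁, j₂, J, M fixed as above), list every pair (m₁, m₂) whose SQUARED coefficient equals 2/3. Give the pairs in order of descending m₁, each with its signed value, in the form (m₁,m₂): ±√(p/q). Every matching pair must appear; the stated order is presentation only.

(-5/2,1): +√(2/3)

Admissible pairs with m₁+m₂ = M = -3/2: (-5/2,1), (-3/2,0), (-1/2,-1)
  (m₁,m₂)=(-1/2,-1): CG² = 1/15, CG = +√(1/15)
  (m₁,m₂)=(-3/2,0): CG² = 4/15, CG = −√(4/15)
  (m₁,m₂)=(-5/2,1): CG² = 2/3, CG = +√(2/3)   ← matches the target
Pairs with CG² = 2/3: (-5/2,1): +√(2/3)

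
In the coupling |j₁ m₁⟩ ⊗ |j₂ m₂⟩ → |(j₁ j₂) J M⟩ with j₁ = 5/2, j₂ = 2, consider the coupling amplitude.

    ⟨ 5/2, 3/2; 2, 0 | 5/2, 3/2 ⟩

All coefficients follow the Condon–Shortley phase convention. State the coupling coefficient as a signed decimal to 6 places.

−√(1/70) ≈ -0.119523

triangle: 2!×3!×2!/8! = 24/40320
(j±m)!: 4!×1!×2!×2!×4!×1! = 2304
prefactor² = (2J+1)×Δ×N² = 288/35
  k=0: +1/(0!×2!×1!×2!×2!×0!) = 1/8
  k=1: −1/(1!×1!×0!×1!×3!×1!) = -1/6
Σ = -1/24  ⇒  CG² = 288/35×(-1/24)² = 1/70
CG = −√(1/70) = -0.119523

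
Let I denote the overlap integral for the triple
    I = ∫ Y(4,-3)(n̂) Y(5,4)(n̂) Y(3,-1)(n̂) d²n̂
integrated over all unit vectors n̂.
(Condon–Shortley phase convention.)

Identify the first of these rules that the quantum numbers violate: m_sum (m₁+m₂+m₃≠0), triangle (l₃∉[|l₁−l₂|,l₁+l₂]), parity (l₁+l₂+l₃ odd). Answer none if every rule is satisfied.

Σmᵢ = 0  ✓
l₃∈[|l₁−l₂|,l₁+l₂]=[1,9], have l₃=3  ✓
Σlᵢ = 12 ⇒ even  ✓

none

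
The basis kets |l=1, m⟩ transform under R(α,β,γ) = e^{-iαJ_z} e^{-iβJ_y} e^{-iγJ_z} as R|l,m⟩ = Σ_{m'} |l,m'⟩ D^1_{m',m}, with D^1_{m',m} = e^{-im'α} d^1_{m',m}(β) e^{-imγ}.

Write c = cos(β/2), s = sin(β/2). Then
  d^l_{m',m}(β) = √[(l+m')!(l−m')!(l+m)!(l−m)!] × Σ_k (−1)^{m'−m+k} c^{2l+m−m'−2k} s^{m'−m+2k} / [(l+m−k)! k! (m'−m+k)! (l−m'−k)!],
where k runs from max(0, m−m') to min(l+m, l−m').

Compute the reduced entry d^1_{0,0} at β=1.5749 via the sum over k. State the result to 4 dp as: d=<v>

d^1_{0,0}(β=1.5749) via the finite sum:
With c≡cos(β/2)=0.705654 and s≡sin(β/2)=0.708556, N=[1·1·1·1]^{1/2}=1.000000
The bounds max(0,m−m')=0 and min(l+m,l−m')=1 give 2 terms
  k=0: (−1)^0·1.0000/(1)·0.7057^2·0.7086^0 = +0.497948
  k=1: (−1)^1·1.0000/(1)·0.7057^0·0.7086^2 = -0.502052
d^1_{0,0}(1.5749) = +0.497948 -0.502052 = -0.004104

d=-0.0041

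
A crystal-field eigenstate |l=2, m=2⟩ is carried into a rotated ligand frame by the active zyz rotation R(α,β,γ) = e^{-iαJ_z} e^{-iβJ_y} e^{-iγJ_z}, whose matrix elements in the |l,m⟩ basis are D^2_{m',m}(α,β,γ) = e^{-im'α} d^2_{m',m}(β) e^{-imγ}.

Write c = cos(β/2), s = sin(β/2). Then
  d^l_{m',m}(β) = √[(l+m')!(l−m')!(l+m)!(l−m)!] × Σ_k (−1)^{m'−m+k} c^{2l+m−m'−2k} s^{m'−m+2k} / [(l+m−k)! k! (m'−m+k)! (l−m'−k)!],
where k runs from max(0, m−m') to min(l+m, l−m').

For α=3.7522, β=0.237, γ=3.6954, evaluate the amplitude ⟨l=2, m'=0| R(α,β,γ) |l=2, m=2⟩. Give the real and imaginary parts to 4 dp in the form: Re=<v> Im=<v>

Split into d^2_{0,2}(β=0.2370) × two z-phases.
c=cos(0.237000/2)=0.992987, s=sin(0.237000/2)=0.118223; N=√[2·2·24·1]=9.797959
The bounds max(0,m−m')=2 and min(l+m,l−m')=2 give 1 term
  k=2: (−1)^0·9.7980/(4)·0.9930^2·0.1182^2 = +0.033757
d^2_{0,2}(0.2370) = +0.033757
Attach z-rotation phases: D = e^{-i(0)(3.7522)}·(+0.033757)·e^{-i(2)(3.6954)} = +0.015083-0.030200i

Re=0.0151 Im=-0.0302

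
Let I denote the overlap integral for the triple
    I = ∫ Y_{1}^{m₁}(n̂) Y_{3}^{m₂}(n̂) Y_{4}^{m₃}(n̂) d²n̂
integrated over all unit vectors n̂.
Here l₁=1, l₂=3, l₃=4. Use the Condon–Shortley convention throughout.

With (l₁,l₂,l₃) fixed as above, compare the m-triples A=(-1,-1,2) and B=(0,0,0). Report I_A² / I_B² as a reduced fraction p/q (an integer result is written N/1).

Same 1,3,4: normalisation and zero-m 3j drop out of the ratio.
A: Δ: 0! 2! 6! / 9! → 1/252; sum: t=0:+1/96 = 1/96; 3j²(1 3 4; -1 -1 2) = Δ·Π!·Σ² = 5/84  (sign +1)
B: Δ: 0! 2! 6! / 9! → 1/252; sum: t=0:+1/36 = 1/36; 3j²(1 3 4; 0 0 0) = Δ·Π!·Σ² = 4/63  (sign +1)
I_A²/I_B² = (5/84)/(4/63) = 15/16

15/16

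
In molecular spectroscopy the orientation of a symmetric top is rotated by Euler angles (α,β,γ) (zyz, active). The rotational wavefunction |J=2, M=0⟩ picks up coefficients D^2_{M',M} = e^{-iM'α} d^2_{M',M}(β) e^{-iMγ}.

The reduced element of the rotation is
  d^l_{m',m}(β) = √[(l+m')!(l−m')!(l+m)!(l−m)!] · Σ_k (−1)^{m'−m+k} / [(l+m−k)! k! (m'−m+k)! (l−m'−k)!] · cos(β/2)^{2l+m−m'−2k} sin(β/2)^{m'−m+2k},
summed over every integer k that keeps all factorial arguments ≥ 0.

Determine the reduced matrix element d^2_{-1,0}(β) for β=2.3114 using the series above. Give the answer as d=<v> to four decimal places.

d^2_{-1,0}(β=2.3114) via the finite sum:
Half-angle: c=0.403278, s=0.915077. N=√(1·6·2·2)=4.898979
Admissible k: 1..2 (factorial args all ≥0)
  k=1: (−1)^0·4.8990/(2)·0.4033^3·0.9151^1 = +0.147010
  k=2: (−1)^1·4.8990/(2)·0.4033^1·0.9151^3 = -0.756927
d^2_{-1,0}(2.3114) = +0.147010 -0.756927 = -0.609917

d=-0.6099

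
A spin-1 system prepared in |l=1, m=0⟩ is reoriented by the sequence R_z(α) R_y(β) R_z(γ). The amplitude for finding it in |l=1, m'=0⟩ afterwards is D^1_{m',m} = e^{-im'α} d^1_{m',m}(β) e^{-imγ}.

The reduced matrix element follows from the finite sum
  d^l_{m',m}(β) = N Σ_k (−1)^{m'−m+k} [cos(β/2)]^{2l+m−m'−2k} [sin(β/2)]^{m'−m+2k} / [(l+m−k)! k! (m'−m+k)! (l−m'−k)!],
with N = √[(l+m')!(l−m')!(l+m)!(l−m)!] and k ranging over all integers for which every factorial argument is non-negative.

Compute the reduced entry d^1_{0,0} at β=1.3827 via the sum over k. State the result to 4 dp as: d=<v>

d=0.1870

d^1_{0,0}(β=1.3827) via the finite sum:
c=cos(1.382700/2)=0.770386, s=sin(1.382700/2)=0.637578; N=√[1·1·1·1]=1.000000
Admissible k: 0..1 (factorial args all ≥0)
  k=0: (−1)^0·1.0000/(1)·0.7704^2·0.6376^0 = +0.593495
  k=1: (−1)^1·1.0000/(1)·0.7704^0·0.6376^2 = -0.406505
d^1_{0,0}(1.3827) = +0.593495 -0.406505 = +0.186989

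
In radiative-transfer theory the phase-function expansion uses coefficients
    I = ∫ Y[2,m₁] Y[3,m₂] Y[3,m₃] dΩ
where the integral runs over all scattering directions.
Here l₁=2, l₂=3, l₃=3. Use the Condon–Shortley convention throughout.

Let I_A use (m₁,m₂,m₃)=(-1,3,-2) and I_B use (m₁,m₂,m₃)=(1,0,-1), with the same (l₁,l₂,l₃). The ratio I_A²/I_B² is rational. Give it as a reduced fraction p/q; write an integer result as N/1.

25/2

Same 2,3,3: normalisation and zero-m 3j drop out of the ratio.
A: Δ: 2! 2! 4! / 9! → 1/3780; sum: t=2:+1/48 = 1/48; 3j²(2 3 3; -1 3 -2) = Δ·Π!·Σ² = 5/84  (sign -1)
B: Δ: 2! 2! 4! / 9! → 1/3780; sum: t=0:+1/12 t=1:−1/8 = -1/24; 3j²(2 3 3; 1 0 -1) = Δ·Π!·Σ² = 1/210  (sign -1)
I_A²/I_B² = (5/84)/(1/210) = 25/2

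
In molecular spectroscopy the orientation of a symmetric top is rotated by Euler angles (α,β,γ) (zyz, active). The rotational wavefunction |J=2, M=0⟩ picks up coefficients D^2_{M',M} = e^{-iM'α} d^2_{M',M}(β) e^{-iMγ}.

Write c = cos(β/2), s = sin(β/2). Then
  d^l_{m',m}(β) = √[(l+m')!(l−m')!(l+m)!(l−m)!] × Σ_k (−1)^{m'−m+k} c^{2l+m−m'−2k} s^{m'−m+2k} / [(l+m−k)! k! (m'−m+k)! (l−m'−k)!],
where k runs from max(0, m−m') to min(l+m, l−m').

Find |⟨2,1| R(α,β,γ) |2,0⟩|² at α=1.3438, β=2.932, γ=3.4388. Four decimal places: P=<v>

First d^2_{1,0}(β=2.9320), then the phase factors e^{-i(1)α} and e^{-i(0)γ}:
With c≡cos(β/2)=0.104605 and s≡sin(β/2)=0.994514, N=[6·1·2·2]^{1/2}=4.898979
The bounds max(0,m−m')=0 and min(l+m,l−m')=1 give 2 terms
  k=0: (−1)^1·4.8990/(2)·0.1046^3·0.9945^1 = -0.002788
  k=1: (−1)^2·4.8990/(2)·0.1046^1·0.9945^3 = +0.252034
d^2_{1,0}(2.9320) = -0.002788 +0.252034 = +0.249246
|D^2_{1,0}|² = |d^2_{1,0}(β)|² = (+0.249246)² = 0.062123 (the z-rotation phases have unit modulus)

P=0.0621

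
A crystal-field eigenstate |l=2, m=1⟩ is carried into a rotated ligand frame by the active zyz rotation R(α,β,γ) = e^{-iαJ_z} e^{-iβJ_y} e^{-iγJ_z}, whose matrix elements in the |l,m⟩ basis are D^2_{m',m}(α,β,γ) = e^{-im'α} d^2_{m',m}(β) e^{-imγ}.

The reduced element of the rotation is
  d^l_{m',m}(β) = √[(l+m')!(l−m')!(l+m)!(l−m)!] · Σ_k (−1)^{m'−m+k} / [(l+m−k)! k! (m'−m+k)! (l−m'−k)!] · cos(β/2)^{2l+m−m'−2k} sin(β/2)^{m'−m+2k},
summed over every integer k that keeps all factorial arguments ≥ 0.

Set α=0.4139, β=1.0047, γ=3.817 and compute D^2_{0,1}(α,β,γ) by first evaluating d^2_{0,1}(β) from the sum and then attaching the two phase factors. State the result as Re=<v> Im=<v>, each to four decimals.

Re=-0.4327 Im=0.3466

First d^2_{0,1}(β=1.0047), then the phase factors e^{-i(0)α} and e^{-i(1)γ}:
With c≡cos(β/2)=0.876453 and s≡sin(β/2)=0.481487, N=[2·2·6·1]^{1/2}=4.898979
k∈{1,2} keeps every argument non-negative
  k=1: (−1)^0·4.8990/(2)·0.8765^3·0.4815^1 = +0.794047
  k=2: (−1)^1·4.8990/(2)·0.8765^1·0.4815^3 = -0.239639
d^2_{0,1}(1.0047) = +0.794047 -0.239639 = +0.554409
Attach z-rotation phases: D = e^{-i(0)(0.4139)}·(+0.554409)·e^{-i(1)(3.8170)} = -0.432690+0.346625i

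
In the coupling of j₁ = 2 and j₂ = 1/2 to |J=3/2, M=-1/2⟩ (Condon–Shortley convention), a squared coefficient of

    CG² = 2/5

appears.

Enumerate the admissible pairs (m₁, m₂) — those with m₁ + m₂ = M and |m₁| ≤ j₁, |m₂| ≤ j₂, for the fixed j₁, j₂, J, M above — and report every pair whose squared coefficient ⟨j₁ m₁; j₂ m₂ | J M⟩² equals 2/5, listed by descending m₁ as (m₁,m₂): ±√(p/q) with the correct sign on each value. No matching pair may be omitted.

Admissible pairs with m₁+m₂ = M = -1/2: (-1,1/2), (0,-1/2)
  (m₁,m₂)=(0,-1/2): CG² = 2/5, CG = +√(2/5)   ← matches the target
  (m₁,m₂)=(-1,1/2): CG² = 3/5, CG = −√(3/5)
Pairs with CG² = 2/5: (0,-1/2): +√(2/5)

(0,-1/2): +√(2/5)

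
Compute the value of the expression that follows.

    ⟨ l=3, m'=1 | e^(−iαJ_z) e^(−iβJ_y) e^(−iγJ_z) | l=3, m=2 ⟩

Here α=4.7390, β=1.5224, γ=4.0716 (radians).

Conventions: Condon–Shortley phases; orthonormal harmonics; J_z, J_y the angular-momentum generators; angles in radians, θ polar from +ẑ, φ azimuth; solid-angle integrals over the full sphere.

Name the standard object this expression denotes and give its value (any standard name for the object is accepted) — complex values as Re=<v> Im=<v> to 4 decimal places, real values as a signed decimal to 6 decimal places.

Wigner D-matrix element, Re=-0.3363 Im=0.1099

This is a Wigner D-matrix element — the rotation-matrix element ⟨l m'| R(α,β,γ) |l m⟩ in the angular-momentum basis.
D^3_{1,2}(4.7390,1.5224,4.0716) = e^{-i·1·4.7390}·d^3_{1,2}(1.5224)·e^{-i·2·4.0716}. Compute d first:
With c≡cos(β/2)=0.724009 and s≡sin(β/2)=0.689791, N=[24·2·120·1]^{1/2}=75.894664
k: max(0,(2)−(1))=1 … min(3+(2),3−(1))=2
  k=1: (−1)^0·75.8947/(24)·0.7240^5·0.6898^1 = +0.433947
  k=2: (−1)^1·75.8947/(12)·0.7240^3·0.6898^3 = -0.787796
d^3_{1,2}(1.5224) = +0.433947 -0.787796 = -0.353849
Phases: e^{-i·(1)·4.7390}=+0.026608+0.999646i, e^{-i·(2)·4.0716}=-0.285203-0.958467i ⇒ D=-0.336347+0.109907i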